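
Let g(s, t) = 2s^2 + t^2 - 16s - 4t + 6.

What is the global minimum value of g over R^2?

-30

g(s,t) separates as P(s) + Q(t) + 6, so its minimum is min P + min Q + 6.
P'(s) = 4s - 16 vanishes at s ∈ {4}; Q'(t) = 2(t - 2) vanishes at t ∈ {2}.
Local minima of P (where P''>0): P(4)=-32. Local minima of Q: Q(2)=-4.
So the global minimum of g is P(4) + Q(2) + 6 = -32 − 4 + 6 = -30, attained at (4, 2).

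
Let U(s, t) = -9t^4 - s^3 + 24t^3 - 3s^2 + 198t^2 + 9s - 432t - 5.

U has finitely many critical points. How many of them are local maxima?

2

U separates as a function of s plus a function of t, so ∇U=0 decouples.
∂U/∂s = -3(s - 1)(s + 3) = 0 at s ∈ {-3, 1}; ∂U/∂t = -36(t - 4)(t - 1)(t + 3) = 0 at t ∈ {-3, 1, 4}.
The Hessian is diagonal: diag(U_ss, U_tt). Second derivatives: U_ss(-3)=12, U_ss(1)=-12; U_tt(-3)=-1008, U_tt(1)=432, U_tt(4)=-756.
Local maxima occur where both diagonal entries negative: (1, -3), (1, 4). Count: 2.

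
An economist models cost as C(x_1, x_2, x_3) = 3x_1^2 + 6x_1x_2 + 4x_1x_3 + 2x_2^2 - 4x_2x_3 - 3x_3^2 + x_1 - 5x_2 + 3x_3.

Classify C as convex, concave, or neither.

neither

C is quadratic, so its Hessian is the constant matrix H = [[6, 6, 4], [6, 4, -4], [4, -4, -6]].
Leading principal minors: 6, -12, -280.
Neither pattern holds ⇒ H is indefinite ⇒ neither convex nor concave.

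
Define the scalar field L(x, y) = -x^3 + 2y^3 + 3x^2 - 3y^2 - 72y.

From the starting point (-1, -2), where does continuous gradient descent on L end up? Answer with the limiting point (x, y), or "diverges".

(0, 4)

L is separable, so gradient descent decouples: x follows -∂L/∂x, y follows -∂L/∂y.
∂L/∂x = -3x(x - 2); at x=-1 this is -9, so x increases.
∂L/∂y = 6(y - 4)(y + 3); at y=-2 this is -36, so y increases.
x converges to its nearest critical value 0 (a local min of the x-part); y converges to 4. The iterate converges to (0, 4).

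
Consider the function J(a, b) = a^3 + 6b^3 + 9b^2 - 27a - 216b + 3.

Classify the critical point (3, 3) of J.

The mixed partial ∂²J/∂a∂b is 0, so the Hessian at any point is diag(J_aa, J_bb) = diag(6a, 18(2b + 1)).
At (3, 3): H = diag(18, 126).
Both eigenvalues are positive, so H is positive definite: a local minimum.

local minimum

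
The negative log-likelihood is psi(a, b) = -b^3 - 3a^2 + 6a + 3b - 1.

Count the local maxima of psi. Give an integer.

1

psi separates as a function of a plus a function of b, so ∇psi=0 decouples.
∂psi/∂a = -6(a - 1) = 0 at a ∈ {1}; ∂psi/∂b = -3(b - 1)(b + 1) = 0 at b ∈ {-1, 1}.
The Hessian is diagonal: diag(psi_aa, psi_bb). Second derivatives: psi_aa(1)=-6; psi_bb(-1)=6, psi_bb(1)=-6.
Local maxima occur where both diagonal entries negative: (1, 1). Count: 1.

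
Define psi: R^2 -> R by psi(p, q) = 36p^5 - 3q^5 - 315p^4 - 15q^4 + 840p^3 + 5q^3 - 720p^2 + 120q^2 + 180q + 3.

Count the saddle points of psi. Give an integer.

8

psi separates as a function of p plus a function of q, so ∇psi=0 decouples.
∂psi/∂p = 180p(p - 4)(p - 2)(p - 1) = 0 at p ∈ {0, 1, 2, 4}; ∂psi/∂q = -15(q - 2)(q + 1)(q + 2)(q + 3) = 0 at q ∈ {-3, -2, -1, 2}.
The Hessian is diagonal: diag(psi_pp, psi_qq). Second derivatives: psi_pp(0)=-1440, psi_pp(1)=540, psi_pp(2)=-720, psi_pp(4)=4320; psi_qq(-3)=150, psi_qq(-2)=-60, psi_qq(-1)=90, psi_qq(2)=-900.
Saddle points occur where the two diagonal entries have opposite signs: (0, -3), (0, -1), (1, -2), (1, 2), (2, -3), (2, -1), (4, -2), (4, 2). Count: 8.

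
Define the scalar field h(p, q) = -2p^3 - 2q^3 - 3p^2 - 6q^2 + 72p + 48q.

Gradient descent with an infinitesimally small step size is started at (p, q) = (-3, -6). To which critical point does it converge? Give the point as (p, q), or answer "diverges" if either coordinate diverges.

h is separable, so gradient descent decouples: p follows -∂h/∂p, q follows -∂h/∂q.
∂h/∂p = -6(p - 3)(p + 4); at p=-3 this is 36, so p decreases.
∂h/∂q = -6(q - 2)(q + 4); at q=-6 this is -96, so q increases.
p converges to its nearest critical value -4 (a local min of the p-part); q converges to -4. The iterate converges to (-4, -4).

(-4, -4)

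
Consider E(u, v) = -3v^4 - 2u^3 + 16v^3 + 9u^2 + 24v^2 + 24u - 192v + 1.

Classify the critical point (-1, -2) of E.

The mixed partial ∂²E/∂u∂v is 0, so the Hessian at any point is diag(E_uu, E_vv) = diag(6(-2u + 3), 12(-3v^2 + 8v + 4)).
At (-1, -2): H = diag(30, -288).
The eigenvalues have opposite signs, so H is indefinite: a saddle point.

saddle point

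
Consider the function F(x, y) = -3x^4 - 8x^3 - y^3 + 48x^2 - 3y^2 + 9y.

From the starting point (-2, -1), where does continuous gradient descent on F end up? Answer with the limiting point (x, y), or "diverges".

F is separable, so gradient descent decouples: x follows -∂F/∂x, y follows -∂F/∂y.
∂F/∂x = -12x(x - 2)(x + 4); at x=-2 this is -192, so x increases.
∂F/∂y = -3(y - 1)(y + 3); at y=-1 this is 12, so y decreases.
x converges to its nearest critical value 0 (a local min of the x-part); y converges to -3. The iterate converges to (0, -3).

(0, -3)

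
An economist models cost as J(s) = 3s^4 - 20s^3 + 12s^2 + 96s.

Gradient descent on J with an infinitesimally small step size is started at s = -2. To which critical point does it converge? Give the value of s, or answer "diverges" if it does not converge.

-1

J'(s) = 12(s - 4)(s - 2)(s + 1), so J'(-2) = -288.
Gradient descent moves in the -J' direction, i.e. s is increasing.
The nearest critical point in that direction is s = -1, where J'' = 180 > 0 (a local minimum). The iterate converges there.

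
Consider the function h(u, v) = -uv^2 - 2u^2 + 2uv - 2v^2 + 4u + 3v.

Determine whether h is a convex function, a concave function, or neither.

neither

The term -uv^2 is cubic, so the Hessian is not constant.
∂²h/∂v² = -2u - 4, which takes both signs as u varies (negative for sufficiently large u). A diagonal entry of the Hessian changing sign means the Hessian is neither positive- nor negative-semidefinite on all of R^2.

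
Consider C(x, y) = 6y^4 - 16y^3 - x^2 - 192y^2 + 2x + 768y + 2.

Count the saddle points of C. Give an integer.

2

C separates as a function of x plus a function of y, so ∇C=0 decouples.
∂C/∂x = -2(x - 1) = 0 at x ∈ {1}; ∂C/∂y = 24(y - 4)(y - 2)(y + 4) = 0 at y ∈ {-4, 2, 4}.
The Hessian is diagonal: diag(C_xx, C_yy). Second derivatives: C_xx(1)=-2; C_yy(-4)=1152, C_yy(2)=-288, C_yy(4)=384.
Saddle points occur where the two diagonal entries have opposite signs: (1, -4), (1, 4). Count: 2.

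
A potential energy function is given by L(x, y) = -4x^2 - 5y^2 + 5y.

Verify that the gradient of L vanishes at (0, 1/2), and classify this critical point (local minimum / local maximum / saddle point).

∇L = (-8x, -10y + 5); substituting (0, 1/2) gives ∇L = (0, 0), so (0, 1/2) is indeed a critical point.
The Hessian of L is constant: H = [[-8, 0], [0, -10]].
det(H) = (-8)·(-10) − 0² = 80.
det(H) > 0 and tr(H) = -18 < 0, so H is negative definite and the point is a local maximum.

local maximum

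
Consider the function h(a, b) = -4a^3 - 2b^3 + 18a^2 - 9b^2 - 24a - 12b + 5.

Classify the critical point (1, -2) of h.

The mixed partial ∂²h/∂a∂b is 0, so the Hessian at any point is diag(h_aa, h_bb) = diag(12(-2a + 3), -6(2b + 3)).
At (1, -2): H = diag(12, 6).
Both eigenvalues are positive, so H is positive definite: a local minimum.

local minimum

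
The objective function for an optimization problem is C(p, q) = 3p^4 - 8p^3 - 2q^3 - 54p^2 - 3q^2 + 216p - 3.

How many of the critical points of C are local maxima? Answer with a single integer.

C separates as a function of p plus a function of q, so ∇C=0 decouples.
∂C/∂p = 12(p - 3)(p - 2)(p + 3) = 0 at p ∈ {-3, 2, 3}; ∂C/∂q = -6q(q + 1) = 0 at q ∈ {-1, 0}.
The Hessian is diagonal: diag(C_pp, C_qq). Second derivatives: C_pp(-3)=360, C_pp(2)=-60, C_pp(3)=72; C_qq(-1)=6, C_qq(0)=-6.
Local maxima occur where both diagonal entries negative: (2, 0). Count: 1.

1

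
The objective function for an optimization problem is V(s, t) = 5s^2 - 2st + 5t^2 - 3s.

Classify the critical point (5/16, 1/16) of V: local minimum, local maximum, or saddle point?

The Hessian of V is constant: H = [[10, -2], [-2, 10]].
det(H) = 10·10 − (-2)² = 96.
det(H) > 0 and tr(H) = 20 > 0, so H is positive definite and the point is a local minimum.

local minimum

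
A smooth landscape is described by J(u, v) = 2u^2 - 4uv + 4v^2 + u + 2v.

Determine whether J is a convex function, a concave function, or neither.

convex

J is quadratic, so its Hessian is the constant matrix H = [[4, -4], [-4, 8]].
det(H) = 16, tr(H) = 12.
det(H) > 0 and tr(H) > 0, so H is positive definite everywhere: convex.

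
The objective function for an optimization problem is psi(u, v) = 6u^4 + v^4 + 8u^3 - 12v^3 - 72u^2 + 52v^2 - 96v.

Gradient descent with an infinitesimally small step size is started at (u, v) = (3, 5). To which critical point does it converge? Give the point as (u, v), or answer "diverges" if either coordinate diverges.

(2, 4)

psi is separable, so gradient descent decouples: u follows -∂psi/∂u, v follows -∂psi/∂v.
∂psi/∂u = 24u(u - 2)(u + 3); at u=3 this is 432, so u decreases.
∂psi/∂v = 4(v - 4)(v - 3)(v - 2); at v=5 this is 24, so v decreases.
u converges to its nearest critical value 2 (a local min of the u-part); v converges to 4. The iterate converges to (2, 4).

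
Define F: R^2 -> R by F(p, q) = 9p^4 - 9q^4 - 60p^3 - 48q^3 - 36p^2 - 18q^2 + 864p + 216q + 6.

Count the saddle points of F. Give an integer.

5

F separates as a function of p plus a function of q, so ∇F=0 decouples.
∂F/∂p = 36(p - 4)(p - 3)(p + 2) = 0 at p ∈ {-2, 3, 4}; ∂F/∂q = -36(q - 1)(q + 2)(q + 3) = 0 at q ∈ {-3, -2, 1}.
The Hessian is diagonal: diag(F_pp, F_qq). Second derivatives: F_pp(-2)=1080, F_pp(3)=-180, F_pp(4)=216; F_qq(-3)=-144, F_qq(-2)=108, F_qq(1)=-432.
Saddle points occur where the two diagonal entries have opposite signs: (-2, -3), (-2, 1), (3, -2), (4, -3), (4, 1). Count: 5.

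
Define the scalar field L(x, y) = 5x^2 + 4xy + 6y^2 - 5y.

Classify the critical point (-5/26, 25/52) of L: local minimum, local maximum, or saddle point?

The Hessian of L is constant: H = [[10, 4], [4, 12]].
det(H) = 10·12 − 4² = 104.
det(H) > 0 and tr(H) = 22 > 0, so H is positive definite and the point is a local minimum.

local minimum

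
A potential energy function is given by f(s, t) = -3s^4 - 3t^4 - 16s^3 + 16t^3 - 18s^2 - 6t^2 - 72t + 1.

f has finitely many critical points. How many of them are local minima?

f separates as a function of s plus a function of t, so ∇f=0 decouples.
∂f/∂s = -12s(s + 1)(s + 3) = 0 at s ∈ {-3, -1, 0}; ∂f/∂t = -12(t - 3)(t - 2)(t + 1) = 0 at t ∈ {-1, 2, 3}.
The Hessian is diagonal: diag(f_ss, f_tt). Second derivatives: f_ss(-3)=-72, f_ss(-1)=24, f_ss(0)=-36; f_tt(-1)=-144, f_tt(2)=36, f_tt(3)=-48.
Local minima occur where both diagonal entries positive: (-1, 2). Count: 1.

1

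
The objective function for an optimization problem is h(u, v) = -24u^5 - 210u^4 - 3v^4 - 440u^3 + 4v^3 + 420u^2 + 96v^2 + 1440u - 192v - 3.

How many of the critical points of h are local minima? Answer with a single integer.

2

h separates as a function of u plus a function of v, so ∇h=0 decouples.
∂h/∂u = -120(u - 1)(u + 1)(u + 3)(u + 4) = 0 at u ∈ {-4, -3, -1, 1}; ∂h/∂v = -12(v - 4)(v - 1)(v + 4) = 0 at v ∈ {-4, 1, 4}.
The Hessian is diagonal: diag(h_uu, h_vv). Second derivatives: h_uu(-4)=1800, h_uu(-3)=-960, h_uu(-1)=1440, h_uu(1)=-4800; h_vv(-4)=-480, h_vv(1)=180, h_vv(4)=-288.
Local minima occur where both diagonal entries positive: (-4, 1), (-1, 1). Count: 2.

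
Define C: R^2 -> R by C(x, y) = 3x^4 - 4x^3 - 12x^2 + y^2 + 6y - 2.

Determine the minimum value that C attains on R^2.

-43

C(x,y) separates as P(x) + Q(y) − 2, so its minimum is min P + min Q − 2.
P'(x) = 12x(x - 2)(x + 1) vanishes at x ∈ {-1, 0, 2}; Q'(y) = 2y + 6 vanishes at y ∈ {-3}.
Local minima of P (where P''>0): P(-1)=-5, P(2)=-32. Local minima of Q: Q(-3)=-9.
So the global minimum of C is P(2) + Q(-3) − 2 = -32 − 9 − 2 = -43, attained at (2, -3).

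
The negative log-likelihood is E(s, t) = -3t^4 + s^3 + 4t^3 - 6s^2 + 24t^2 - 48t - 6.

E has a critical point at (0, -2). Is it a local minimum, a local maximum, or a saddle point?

local maximum

The mixed partial ∂²E/∂s∂t is 0, so the Hessian at any point is diag(E_ss, E_tt) = diag(6(s - 2), 12(-3t^2 + 2t + 4)).
At (0, -2): H = diag(-12, -144).
Both eigenvalues are negative, so H is negative definite: a local maximum.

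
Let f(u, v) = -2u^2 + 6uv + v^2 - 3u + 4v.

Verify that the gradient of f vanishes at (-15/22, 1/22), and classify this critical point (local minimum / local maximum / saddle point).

saddle point

∇f = (-4u + 6v - 3, 6u + 2v + 4); substituting (-15/22, 1/22) gives ∇f = (0, 0), so (-15/22, 1/22) is indeed a critical point.
The Hessian of f is constant: H = [[-4, 6], [6, 2]].
det(H) = (-4)·2 − 6² = -44.
Since det(H) < 0, H is indefinite and the critical point is a saddle point.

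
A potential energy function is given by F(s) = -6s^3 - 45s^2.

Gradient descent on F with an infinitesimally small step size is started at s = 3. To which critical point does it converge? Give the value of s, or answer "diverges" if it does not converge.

F'(s) = -18s(s + 5), so F'(3) = -432.
Gradient descent moves in the -F' direction, i.e. s is increasing.
There is no critical point above s=3, and F' keeps the same sign, so the iterate runs off to +∞.

diverges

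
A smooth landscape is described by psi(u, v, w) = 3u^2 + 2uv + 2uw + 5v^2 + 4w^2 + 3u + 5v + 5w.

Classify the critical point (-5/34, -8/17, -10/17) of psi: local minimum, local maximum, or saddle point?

local minimum

The Hessian is constant: H = [[6, 2, 2], [2, 10, 0], [2, 0, 8]].
Leading principal minors: Δ₁ = 6, Δ₂ = 56, Δ₃ = 408.
All leading minors are positive, so H is positive definite: a local minimum.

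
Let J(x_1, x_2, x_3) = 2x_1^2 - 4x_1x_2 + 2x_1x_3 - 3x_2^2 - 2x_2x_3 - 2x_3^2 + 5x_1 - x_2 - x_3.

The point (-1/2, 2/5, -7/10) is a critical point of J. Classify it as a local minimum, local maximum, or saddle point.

The Hessian is constant: H = [[4, -4, 2], [-4, -6, -2], [2, -2, -4]].
Leading principal minors: Δ₁ = 4, Δ₂ = -40, Δ₃ = 200.
The minors fit neither the all-positive nor the alternating-sign pattern, so H is indefinite: a saddle point.

saddle point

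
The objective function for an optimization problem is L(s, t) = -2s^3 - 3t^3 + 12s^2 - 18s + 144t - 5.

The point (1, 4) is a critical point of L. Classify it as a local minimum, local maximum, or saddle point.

The mixed partial ∂²L/∂s∂t is 0, so the Hessian at any point is diag(L_ss, L_tt) = diag(12(-s + 2), -18t).
At (1, 4): H = diag(12, -72).
The eigenvalues have opposite signs, so H is indefinite: a saddle point.

saddle point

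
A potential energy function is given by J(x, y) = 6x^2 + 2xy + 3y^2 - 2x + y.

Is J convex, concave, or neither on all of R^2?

convex

J is quadratic, so its Hessian is the constant matrix H = [[12, 2], [2, 6]].
det(H) = 68, tr(H) = 18.
det(H) > 0 and tr(H) > 0, so H is positive definite everywhere: convex.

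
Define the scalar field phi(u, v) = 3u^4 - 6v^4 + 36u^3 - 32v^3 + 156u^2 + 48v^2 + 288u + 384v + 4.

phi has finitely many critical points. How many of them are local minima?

phi separates as a function of u plus a function of v, so ∇phi=0 decouples.
∂phi/∂u = 12(u + 2)(u + 3)(u + 4) = 0 at u ∈ {-4, -3, -2}; ∂phi/∂v = -24(v - 2)(v + 2)(v + 4) = 0 at v ∈ {-4, -2, 2}.
The Hessian is diagonal: diag(phi_uu, phi_vv). Second derivatives: phi_uu(-4)=24, phi_uu(-3)=-12, phi_uu(-2)=24; phi_vv(-4)=-288, phi_vv(-2)=192, phi_vv(2)=-576.
Local minima occur where both diagonal entries positive: (-4, -2), (-2, -2). Count: 2.

2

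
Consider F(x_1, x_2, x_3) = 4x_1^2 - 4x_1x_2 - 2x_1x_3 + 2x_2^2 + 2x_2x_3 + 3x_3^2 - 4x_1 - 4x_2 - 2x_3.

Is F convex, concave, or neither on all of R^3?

convex

F is quadratic, so its Hessian is the constant matrix H = [[8, -4, -2], [-4, 4, 2], [-2, 2, 6]].
Leading principal minors: 8, 16, 80.
All positive ⇒ H ≻ 0 ⇒ convex.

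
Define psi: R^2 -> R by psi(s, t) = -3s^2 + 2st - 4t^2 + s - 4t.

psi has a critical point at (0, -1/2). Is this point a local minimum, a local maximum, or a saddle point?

local maximum

The Hessian of psi is constant: H = [[-6, 2], [2, -8]].
det(H) = (-6)·(-8) − 2² = 44.
det(H) > 0 and tr(H) = -14 < 0, so H is negative definite and the point is a local maximum.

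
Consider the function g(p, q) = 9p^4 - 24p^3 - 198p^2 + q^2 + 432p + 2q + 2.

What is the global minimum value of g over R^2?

g(p,q) separates as A(p) + B(q) + 2, so its minimum is min A + min B + 2.
A'(p) = 36(p - 4)(p - 1)(p + 3) vanishes at p ∈ {-3, 1, 4}; B'(q) = 2q + 2 vanishes at q ∈ {-1}.
Local minima of A (where A''>0): A(-3)=-1701, A(4)=-672. Local minima of B: B(-1)=-1.
So the global minimum of g is A(-3) + B(-1) + 2 = -1701 − 1 + 2 = -1700, attained at (-3, -1).

-1700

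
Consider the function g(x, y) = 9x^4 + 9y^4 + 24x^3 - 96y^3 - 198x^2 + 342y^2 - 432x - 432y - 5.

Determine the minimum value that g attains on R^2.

g(x,y) separates as P(x) + Q(y) − 5, so its minimum is min P + min Q − 5.
P'(x) = 36(x - 3)(x + 1)(x + 4) vanishes at x ∈ {-4, -1, 3}; Q'(y) = 36(y - 4)(y - 3)(y - 1) vanishes at y ∈ {1, 3, 4}.
Local minima of P (where P''>0): P(-4)=-672, P(3)=-1701. Local minima of Q: Q(1)=-177, Q(4)=-96.
So the global minimum of g is P(3) + Q(1) − 5 = -1701 − 177 − 5 = -1883, attained at (3, 1).

-1883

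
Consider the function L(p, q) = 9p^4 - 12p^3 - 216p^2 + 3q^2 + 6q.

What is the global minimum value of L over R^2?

-1923

L(p,q) separates as A(p) + B(q), so its minimum is min A + min B.
A'(p) = 36p(p - 4)(p + 3) vanishes at p ∈ {-3, 0, 4}; B'(q) = 6q + 6 vanishes at q ∈ {-1}.
Local minima of A (where A''>0): A(-3)=-891, A(4)=-1920. Local minima of B: B(-1)=-3.
So the global minimum of L is A(4) + B(-1) = -1920 − 3 = -1923, attained at (4, -1).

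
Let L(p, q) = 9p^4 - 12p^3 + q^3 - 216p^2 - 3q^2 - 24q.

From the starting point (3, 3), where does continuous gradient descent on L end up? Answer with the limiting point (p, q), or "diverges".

L is separable, so gradient descent decouples: p follows -∂L/∂p, q follows -∂L/∂q.
∂L/∂p = 36p(p - 4)(p + 3); at p=3 this is -648, so p increases.
∂L/∂q = 3(q - 4)(q + 2); at q=3 this is -15, so q increases.
p converges to its nearest critical value 4 (a local min of the p-part); q converges to 4. The iterate converges to (4, 4).

(4, 4)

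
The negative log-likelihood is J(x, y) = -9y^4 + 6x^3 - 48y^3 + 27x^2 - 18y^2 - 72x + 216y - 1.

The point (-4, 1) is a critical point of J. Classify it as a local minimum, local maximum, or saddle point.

The mixed partial ∂²J/∂x∂y is 0, so the Hessian at any point is diag(J_xx, J_yy) = diag(18(2x + 3), -36(3y^2 + 8y + 1)).
At (-4, 1): H = diag(-90, -432).
Both eigenvalues are negative, so H is negative definite: a local maximum.

local maximum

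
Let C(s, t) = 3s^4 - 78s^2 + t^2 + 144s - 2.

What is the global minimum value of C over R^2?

-1058

C(s,t) separates as P(s) + Q(t) − 2, so its minimum is min P + min Q − 2.
P'(s) = 12(s - 3)(s - 1)(s + 4) vanishes at s ∈ {-4, 1, 3}; Q'(t) = 2t vanishes at t ∈ {0}.
Local minima of P (where P''>0): P(-4)=-1056, P(3)=-27. Local minima of Q: Q(0)=0.
So the global minimum of C is P(-4) + Q(0) − 2 = -1056 + 0 − 2 = -1058, attained at (-4, 0).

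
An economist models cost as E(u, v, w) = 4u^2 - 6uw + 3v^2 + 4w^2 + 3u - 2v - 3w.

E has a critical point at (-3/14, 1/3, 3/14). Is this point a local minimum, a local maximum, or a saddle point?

local minimum

The Hessian is constant: H = [[8, 0, -6], [0, 6, 0], [-6, 0, 8]].
Leading principal minors: Δ₁ = 8, Δ₂ = 48, Δ₃ = 168.
All leading minors are positive, so H is positive definite: a local minimum.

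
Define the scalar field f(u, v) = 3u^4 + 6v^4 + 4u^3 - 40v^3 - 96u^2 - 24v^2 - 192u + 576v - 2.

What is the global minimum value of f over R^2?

f(u,v) separates as P(u) + Q(v) − 2, so its minimum is min P + min Q − 2.
P'(u) = 12(u - 4)(u + 1)(u + 4) vanishes at u ∈ {-4, -1, 4}; Q'(v) = 24(v - 4)(v - 3)(v + 2) vanishes at v ∈ {-2, 3, 4}.
Local minima of P (where P''>0): P(-4)=-256, P(4)=-1280. Local minima of Q: Q(-2)=-832, Q(4)=896.
So the global minimum of f is P(4) + Q(-2) − 2 = -1280 − 832 − 2 = -2114, attained at (4, -2).

-2114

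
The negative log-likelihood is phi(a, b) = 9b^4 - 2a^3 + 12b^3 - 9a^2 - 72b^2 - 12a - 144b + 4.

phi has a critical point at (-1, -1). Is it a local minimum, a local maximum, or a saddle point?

local maximum

The mixed partial ∂²phi/∂a∂b is 0, so the Hessian at any point is diag(phi_aa, phi_bb) = diag(-6(2a + 3), 36(3b^2 + 2b - 4)).
At (-1, -1): H = diag(-6, -108).
Both eigenvalues are negative, so H is negative definite: a local maximum.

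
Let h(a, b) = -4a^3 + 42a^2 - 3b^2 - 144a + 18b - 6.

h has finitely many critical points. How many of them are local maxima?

h separates as a function of a plus a function of b, so ∇h=0 decouples.
∂h/∂a = -12(a - 4)(a - 3) = 0 at a ∈ {3, 4}; ∂h/∂b = -6(b - 3) = 0 at b ∈ {3}.
The Hessian is diagonal: diag(h_aa, h_bb). Second derivatives: h_aa(3)=12, h_aa(4)=-12; h_bb(3)=-6.
Local maxima occur where both diagonal entries negative: (4, 3). Count: 1.

1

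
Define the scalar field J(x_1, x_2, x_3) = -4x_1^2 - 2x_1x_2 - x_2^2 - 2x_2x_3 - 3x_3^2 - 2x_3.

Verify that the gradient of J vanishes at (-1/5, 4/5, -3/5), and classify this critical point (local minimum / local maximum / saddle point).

∇J = (-8x_1 - 2x_2, -2x_1 - 2x_2 - 2x_3, -2x_2 - 6x_3 - 2); substituting (-1/5, 4/5, -3/5) gives ∇J = (0, 0, 0), so (-1/5, 4/5, -3/5) is indeed a critical point.
The Hessian is constant: H = [[-8, -2, 0], [-2, -2, -2], [0, -2, -6]].
Leading principal minors: Δ₁ = -8, Δ₂ = 12, Δ₃ = -40.
The minors alternate sign starting negative (−, +, −), so H is negative definite: a local maximum.

local maximum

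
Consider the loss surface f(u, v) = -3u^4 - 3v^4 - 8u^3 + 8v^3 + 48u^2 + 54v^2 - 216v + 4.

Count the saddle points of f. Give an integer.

4

f separates as a function of u plus a function of v, so ∇f=0 decouples.
∂f/∂u = -12u(u - 2)(u + 4) = 0 at u ∈ {-4, 0, 2}; ∂f/∂v = -12(v - 3)(v - 2)(v + 3) = 0 at v ∈ {-3, 2, 3}.
The Hessian is diagonal: diag(f_uu, f_vv). Second derivatives: f_uu(-4)=-288, f_uu(0)=96, f_uu(2)=-144; f_vv(-3)=-360, f_vv(2)=60, f_vv(3)=-72.
Saddle points occur where the two diagonal entries have opposite signs: (-4, 2), (0, -3), (0, 3), (2, 2). Count: 4.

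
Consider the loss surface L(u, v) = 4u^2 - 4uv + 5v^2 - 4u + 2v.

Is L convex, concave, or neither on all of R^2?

convex

L is quadratic, so its Hessian is the constant matrix H = [[8, -4], [-4, 10]].
det(H) = 64, tr(H) = 18.
det(H) > 0 and tr(H) > 0, so H is positive definite everywhere: convex.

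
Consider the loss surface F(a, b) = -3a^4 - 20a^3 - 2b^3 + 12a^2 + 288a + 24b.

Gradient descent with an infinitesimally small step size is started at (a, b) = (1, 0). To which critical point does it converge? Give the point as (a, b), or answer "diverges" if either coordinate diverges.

(-3, -2)

F is separable, so gradient descent decouples: a follows -∂F/∂a, b follows -∂F/∂b.
∂F/∂a = -12(a - 2)(a + 3)(a + 4); at a=1 this is 240, so a decreases.
∂F/∂b = -6(b - 2)(b + 2); at b=0 this is 24, so b decreases.
a converges to its nearest critical value -3 (a local min of the a-part); b converges to -2. The iterate converges to (-3, -2).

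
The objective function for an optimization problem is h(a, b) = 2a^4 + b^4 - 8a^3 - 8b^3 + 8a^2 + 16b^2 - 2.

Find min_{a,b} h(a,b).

h(a,b) separates as P(a) + Q(b) − 2, so its minimum is min P + min Q − 2.
P'(a) = 8a(a - 2)(a - 1) vanishes at a ∈ {0, 1, 2}; Q'(b) = 4b(b - 4)(b - 2) vanishes at b ∈ {0, 2, 4}.
Local minima of P (where P''>0): P(0)=0, P(2)=0. Local minima of Q: Q(0)=0, Q(4)=0.
So the global minimum of h is P(0) + Q(0) − 2 = 0 + 0 − 2 = -2, attained at (0, 0).

-2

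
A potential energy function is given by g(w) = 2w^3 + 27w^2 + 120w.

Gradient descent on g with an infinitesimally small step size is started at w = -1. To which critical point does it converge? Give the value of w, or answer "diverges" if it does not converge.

g'(w) = 6(w + 4)(w + 5), so g'(-1) = 72.
Gradient descent moves in the -g' direction, i.e. w is decreasing.
The nearest critical point in that direction is w = -4, where g'' = 6 > 0 (a local minimum). The iterate converges there.

-4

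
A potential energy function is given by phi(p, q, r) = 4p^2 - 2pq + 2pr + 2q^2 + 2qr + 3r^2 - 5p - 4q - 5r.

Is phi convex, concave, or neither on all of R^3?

convex

phi is quadratic, so its Hessian is the constant matrix H = [[8, -2, 2], [-2, 4, 2], [2, 2, 6]].
Leading principal minors: 8, 28, 104.
All positive ⇒ H ≻ 0 ⇒ convex.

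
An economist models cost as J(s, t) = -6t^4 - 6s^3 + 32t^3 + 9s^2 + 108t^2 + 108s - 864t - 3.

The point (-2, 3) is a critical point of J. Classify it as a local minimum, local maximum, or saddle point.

The mixed partial ∂²J/∂s∂t is 0, so the Hessian at any point is diag(J_ss, J_tt) = diag(18(-2s + 1), 24(-3t^2 + 8t + 9)).
At (-2, 3): H = diag(90, 144).
Both eigenvalues are positive, so H is positive definite: a local minimum.

local minimum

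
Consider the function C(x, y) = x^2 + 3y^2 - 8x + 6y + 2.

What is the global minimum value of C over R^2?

C(x,y) separates as P(x) + Q(y) + 2, so its minimum is min P + min Q + 2.
P'(x) = 2x - 8 vanishes at x ∈ {4}; Q'(y) = 6y + 6 vanishes at y ∈ {-1}.
Local minima of P (where P''>0): P(4)=-16. Local minima of Q: Q(-1)=-3.
So the global minimum of C is P(4) + Q(-1) + 2 = -16 − 3 + 2 = -17, attained at (4, -1).

-17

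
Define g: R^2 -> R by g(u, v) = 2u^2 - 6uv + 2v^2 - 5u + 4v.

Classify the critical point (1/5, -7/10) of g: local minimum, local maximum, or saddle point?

The Hessian of g is constant: H = [[4, -6], [-6, 4]].
det(H) = 4·4 − (-6)² = -20.
Since det(H) < 0, H is indefinite and the critical point is a saddle point.

saddle point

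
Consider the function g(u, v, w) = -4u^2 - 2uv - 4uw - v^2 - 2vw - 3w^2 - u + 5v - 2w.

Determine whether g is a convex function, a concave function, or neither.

g is quadratic, so its Hessian is the constant matrix H = [[-8, -2, -4], [-2, -2, -2], [-4, -2, -6]].
Leading principal minors: -8, 12, -40.
Signs alternate −, +, − ⇒ H ≺ 0 ⇒ concave.

concave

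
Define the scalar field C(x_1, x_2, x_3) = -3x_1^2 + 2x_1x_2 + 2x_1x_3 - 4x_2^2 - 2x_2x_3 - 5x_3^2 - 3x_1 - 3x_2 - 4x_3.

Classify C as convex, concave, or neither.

C is quadratic, so its Hessian is the constant matrix H = [[-6, 2, 2], [2, -8, -2], [2, -2, -10]].
Leading principal minors: -6, 44, -400.
Signs alternate −, +, − ⇒ H ≺ 0 ⇒ concave.

concave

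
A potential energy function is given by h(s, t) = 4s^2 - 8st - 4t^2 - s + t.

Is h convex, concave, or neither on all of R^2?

neither

h is quadratic, so its Hessian is the constant matrix H = [[8, -8], [-8, -8]].
det(H) = -128, tr(H) = 0.
det(H) < 0, so H is indefinite: neither convex nor concave.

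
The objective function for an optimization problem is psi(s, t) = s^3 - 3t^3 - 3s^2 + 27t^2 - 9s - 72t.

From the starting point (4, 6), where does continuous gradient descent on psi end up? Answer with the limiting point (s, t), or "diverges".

psi is separable, so gradient descent decouples: s follows -∂psi/∂s, t follows -∂psi/∂t.
∂psi/∂s = 3(s - 3)(s + 1); at s=4 this is 15, so s decreases.
∂psi/∂t = -9(t - 4)(t - 2); at t=6 this is -72, so t increases.
The t-coordinate has no critical point in that direction and runs off to infinity.

diverges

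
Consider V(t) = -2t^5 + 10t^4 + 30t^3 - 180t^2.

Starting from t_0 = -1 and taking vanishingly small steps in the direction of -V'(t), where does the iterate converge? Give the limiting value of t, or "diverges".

-3

V'(t) = -10t(t - 4)(t - 3)(t + 3), so V'(-1) = 400.
Gradient descent moves in the -V' direction, i.e. t is decreasing.
The nearest critical point in that direction is t = -3, where V'' = 1260 > 0 (a local minimum). The iterate converges there.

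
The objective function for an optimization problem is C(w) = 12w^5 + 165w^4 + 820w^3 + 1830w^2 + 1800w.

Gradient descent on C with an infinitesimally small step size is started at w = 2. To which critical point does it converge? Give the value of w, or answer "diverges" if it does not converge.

C'(w) = 60(w + 1)(w + 2)(w + 3)(w + 5), so C'(2) = 25200.
Gradient descent moves in the -C' direction, i.e. w is decreasing.
The nearest critical point in that direction is w = -1, where C'' = 480 > 0 (a local minimum). The iterate converges there.

-1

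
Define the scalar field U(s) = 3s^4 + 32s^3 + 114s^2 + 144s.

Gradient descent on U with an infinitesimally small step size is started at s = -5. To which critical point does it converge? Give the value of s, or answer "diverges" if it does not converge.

U'(s) = 12(s + 1)(s + 3)(s + 4), so U'(-5) = -96.
Gradient descent moves in the -U' direction, i.e. s is increasing.
The nearest critical point in that direction is s = -4, where U'' = 36 > 0 (a local minimum). The iterate converges there.

-4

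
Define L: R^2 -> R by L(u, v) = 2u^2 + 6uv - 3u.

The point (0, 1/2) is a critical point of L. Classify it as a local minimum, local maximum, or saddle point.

saddle point

The Hessian of L is constant: H = [[4, 6], [6, 0]].
det(H) = 4·0 − 6² = -36.
Since det(H) < 0, H is indefinite and the critical point is a saddle point.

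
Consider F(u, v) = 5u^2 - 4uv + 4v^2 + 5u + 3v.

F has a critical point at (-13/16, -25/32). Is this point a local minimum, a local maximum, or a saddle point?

local minimum

The Hessian of F is constant: H = [[10, -4], [-4, 8]].
det(H) = 10·8 − (-4)² = 64.
det(H) > 0 and tr(H) = 18 > 0, so H is positive definite and the point is a local minimum.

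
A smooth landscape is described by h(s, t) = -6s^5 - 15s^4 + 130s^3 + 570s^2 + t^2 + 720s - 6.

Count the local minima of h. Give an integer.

2

h separates as a function of s plus a function of t, so ∇h=0 decouples.
∂h/∂s = -30(s - 4)(s + 1)(s + 2)(s + 3) = 0 at s ∈ {-3, -2, -1, 4}; ∂h/∂t = 2t = 0 at t ∈ {0}.
The Hessian is diagonal: diag(h_ss, h_tt). Second derivatives: h_ss(-3)=420, h_ss(-2)=-180, h_ss(-1)=300, h_ss(4)=-6300; h_tt(0)=2.
Local minima occur where both diagonal entries positive: (-3, 0), (-1, 0). Count: 2.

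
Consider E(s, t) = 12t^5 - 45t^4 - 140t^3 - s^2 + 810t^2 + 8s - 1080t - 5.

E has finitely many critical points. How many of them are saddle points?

2

E separates as a function of s plus a function of t, so ∇E=0 decouples.
∂E/∂s = -2(s - 4) = 0 at s ∈ {4}; ∂E/∂t = 60(t - 3)(t - 2)(t - 1)(t + 3) = 0 at t ∈ {-3, 1, 2, 3}.
The Hessian is diagonal: diag(E_ss, E_tt). Second derivatives: E_ss(4)=-2; E_tt(-3)=-7200, E_tt(1)=480, E_tt(2)=-300, E_tt(3)=720.
Saddle points occur where the two diagonal entries have opposite signs: (4, 1), (4, 3). Count: 2.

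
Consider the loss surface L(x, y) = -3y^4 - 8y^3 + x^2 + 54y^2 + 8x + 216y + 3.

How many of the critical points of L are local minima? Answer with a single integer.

1

L separates as a function of x plus a function of y, so ∇L=0 decouples.
∂L/∂x = 2(x + 4) = 0 at x ∈ {-4}; ∂L/∂y = -12(y - 3)(y + 2)(y + 3) = 0 at y ∈ {-3, -2, 3}.
The Hessian is diagonal: diag(L_xx, L_yy). Second derivatives: L_xx(-4)=2; L_yy(-3)=-72, L_yy(-2)=60, L_yy(3)=-360.
Local minima occur where both diagonal entries positive: (-4, -2). Count: 1.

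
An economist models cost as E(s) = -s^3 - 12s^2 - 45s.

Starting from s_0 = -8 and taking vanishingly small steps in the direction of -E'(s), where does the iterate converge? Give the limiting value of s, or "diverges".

-5

E'(s) = -3(s + 3)(s + 5), so E'(-8) = -45.
Gradient descent moves in the -E' direction, i.e. s is increasing.
The nearest critical point in that direction is s = -5, where E'' = 6 > 0 (a local minimum). The iterate converges there.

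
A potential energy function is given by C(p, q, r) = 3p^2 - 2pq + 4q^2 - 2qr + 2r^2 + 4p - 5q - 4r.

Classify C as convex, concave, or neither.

C is quadratic, so its Hessian is the constant matrix H = [[6, -2, 0], [-2, 8, -2], [0, -2, 4]].
Leading principal minors: 6, 44, 152.
All positive ⇒ H ≻ 0 ⇒ convex.

convex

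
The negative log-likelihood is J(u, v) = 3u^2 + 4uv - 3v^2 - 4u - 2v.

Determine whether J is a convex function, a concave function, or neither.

neither

J is quadratic, so its Hessian is the constant matrix H = [[6, 4], [4, -6]].
det(H) = -52, tr(H) = 0.
det(H) < 0, so H is indefinite: neither convex nor concave.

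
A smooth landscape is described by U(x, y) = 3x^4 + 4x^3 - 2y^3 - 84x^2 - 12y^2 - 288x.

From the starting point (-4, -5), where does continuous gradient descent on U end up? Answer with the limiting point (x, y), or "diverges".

(-3, -4)

U is separable, so gradient descent decouples: x follows -∂U/∂x, y follows -∂U/∂y.
∂U/∂x = 12(x - 4)(x + 2)(x + 3); at x=-4 this is -192, so x increases.
∂U/∂y = -6y(y + 4); at y=-5 this is -30, so y increases.
x converges to its nearest critical value -3 (a local min of the x-part); y converges to -4. The iterate converges to (-3, -4).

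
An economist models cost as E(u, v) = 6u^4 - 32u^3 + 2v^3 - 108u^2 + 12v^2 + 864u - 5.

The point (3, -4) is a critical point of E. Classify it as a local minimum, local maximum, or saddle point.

The mixed partial ∂²E/∂u∂v is 0, so the Hessian at any point is diag(E_uu, E_vv) = diag(24(3u^2 - 8u - 9), 12(v + 2)).
At (3, -4): H = diag(-144, -24).
Both eigenvalues are negative, so H is negative definite: a local maximum.

local maximum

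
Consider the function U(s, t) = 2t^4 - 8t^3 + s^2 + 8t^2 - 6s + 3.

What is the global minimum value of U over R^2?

-6

U(s,t) separates as P(s) + Q(t) + 3, so its minimum is min P + min Q + 3.
P'(s) = 2s - 6 vanishes at s ∈ {3}; Q'(t) = 8t(t - 2)(t - 1) vanishes at t ∈ {0, 1, 2}.
Local minima of P (where P''>0): P(3)=-9. Local minima of Q: Q(0)=0, Q(2)=0.
So the global minimum of U is P(3) + Q(0) + 3 = -9 + 0 + 3 = -6, attained at (3, 0).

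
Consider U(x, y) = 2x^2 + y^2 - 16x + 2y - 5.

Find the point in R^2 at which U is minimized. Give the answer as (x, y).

U(x,y) separates as P(x) + Q(y) − 5, so its minimum is min P + min Q − 5.
P'(x) = 4x - 16 vanishes at x ∈ {4}; Q'(y) = 2y + 2 vanishes at y ∈ {-1}.
Local minima of P (where P''>0): P(4)=-32. Local minima of Q: Q(-1)=-1.
So the global minimum of U is P(4) + Q(-1) − 5 = -32 − 1 − 5 = -38, attained at (4, -1).

(4, -1)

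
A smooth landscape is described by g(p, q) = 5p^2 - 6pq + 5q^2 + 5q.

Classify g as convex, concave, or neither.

convex

g is quadratic, so its Hessian is the constant matrix H = [[10, -6], [-6, 10]].
det(H) = 64, tr(H) = 20.
det(H) > 0 and tr(H) > 0, so H is positive definite everywhere: convex.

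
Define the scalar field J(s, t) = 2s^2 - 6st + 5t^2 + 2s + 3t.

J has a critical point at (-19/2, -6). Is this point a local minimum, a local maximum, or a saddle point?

The Hessian of J is constant: H = [[4, -6], [-6, 10]].
det(H) = 4·10 − (-6)² = 4.
det(H) > 0 and tr(H) = 14 > 0, so H is positive definite and the point is a local minimum.

local minimum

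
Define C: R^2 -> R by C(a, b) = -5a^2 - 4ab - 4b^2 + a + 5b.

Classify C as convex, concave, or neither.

concave

C is quadratic, so its Hessian is the constant matrix H = [[-10, -4], [-4, -8]].
det(H) = 64, tr(H) = -18.
det(H) > 0 and tr(H) < 0, so H is negative definite everywhere: concave.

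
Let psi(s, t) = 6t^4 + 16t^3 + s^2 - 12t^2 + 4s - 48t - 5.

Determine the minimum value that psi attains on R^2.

-47

psi(s,t) separates as P(s) + Q(t) − 5, so its minimum is min P + min Q − 5.
P'(s) = 2s + 4 vanishes at s ∈ {-2}; Q'(t) = 24(t - 1)(t + 1)(t + 2) vanishes at t ∈ {-2, -1, 1}.
Local minima of P (where P''>0): P(-2)=-4. Local minima of Q: Q(-2)=16, Q(1)=-38.
So the global minimum of psi is P(-2) + Q(1) − 5 = -4 − 38 − 5 = -47, attained at (-2, 1).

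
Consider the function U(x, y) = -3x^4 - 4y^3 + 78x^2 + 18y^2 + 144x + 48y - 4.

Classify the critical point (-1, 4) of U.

saddle point

The mixed partial ∂²U/∂x∂y is 0, so the Hessian at any point is diag(U_xx, U_yy) = diag(12(-3x^2 + 13), 12(-2y + 3)).
At (-1, 4): H = diag(120, -60).
The eigenvalues have opposite signs, so H is indefinite: a saddle point.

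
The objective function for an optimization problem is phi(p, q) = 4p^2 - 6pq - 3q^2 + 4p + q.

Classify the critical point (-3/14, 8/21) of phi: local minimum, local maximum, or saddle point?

The Hessian of phi is constant: H = [[8, -6], [-6, -6]].
det(H) = 8·(-6) − (-6)² = -84.
Since det(H) < 0, H is indefinite and the critical point is a saddle point.

saddle point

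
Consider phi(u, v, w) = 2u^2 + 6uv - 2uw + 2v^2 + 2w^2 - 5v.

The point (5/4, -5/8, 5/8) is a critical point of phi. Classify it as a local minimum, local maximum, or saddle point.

The Hessian is constant: H = [[4, 6, -2], [6, 4, 0], [-2, 0, 4]].
Leading principal minors: Δ₁ = 4, Δ₂ = -20, Δ₃ = -96.
The minors fit neither the all-positive nor the alternating-sign pattern, so H is indefinite: a saddle point.

saddle point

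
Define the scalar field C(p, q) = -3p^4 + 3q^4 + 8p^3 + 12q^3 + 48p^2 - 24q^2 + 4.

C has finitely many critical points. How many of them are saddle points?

C separates as a function of p plus a function of q, so ∇C=0 decouples.
∂C/∂p = -12p(p - 4)(p + 2) = 0 at p ∈ {-2, 0, 4}; ∂C/∂q = 12q(q - 1)(q + 4) = 0 at q ∈ {-4, 0, 1}.
The Hessian is diagonal: diag(C_pp, C_qq). Second derivatives: C_pp(-2)=-144, C_pp(0)=96, C_pp(4)=-288; C_qq(-4)=240, C_qq(0)=-48, C_qq(1)=60.
Saddle points occur where the two diagonal entries have opposite signs: (-2, -4), (-2, 1), (0, 0), (4, -4), (4, 1). Count: 5.

5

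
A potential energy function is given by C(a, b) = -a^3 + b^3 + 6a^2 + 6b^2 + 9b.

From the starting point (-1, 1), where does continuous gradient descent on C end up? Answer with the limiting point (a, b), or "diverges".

(0, -1)

C is separable, so gradient descent decouples: a follows -∂C/∂a, b follows -∂C/∂b.
∂C/∂a = -3a(a - 4); at a=-1 this is -15, so a increases.
∂C/∂b = 3(b + 1)(b + 3); at b=1 this is 24, so b decreases.
a converges to its nearest critical value 0 (a local min of the a-part); b converges to -1. The iterate converges to (0, -1).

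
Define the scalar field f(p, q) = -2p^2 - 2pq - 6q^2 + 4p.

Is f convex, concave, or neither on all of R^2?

concave

f is quadratic, so its Hessian is the constant matrix H = [[-4, -2], [-2, -12]].
det(H) = 44, tr(H) = -16.
det(H) > 0 and tr(H) < 0, so H is negative definite everywhere: concave.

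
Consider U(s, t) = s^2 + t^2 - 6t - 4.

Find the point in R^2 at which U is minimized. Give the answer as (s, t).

(0, 3)

U(s,t) separates as P(s) + Q(t) − 4, so its minimum is min P + min Q − 4.
P'(s) = 2s vanishes at s ∈ {0}; Q'(t) = 2(t - 3) vanishes at t ∈ {3}.
Local minima of P (where P''>0): P(0)=0. Local minima of Q: Q(3)=-9.
So the global minimum of U is P(0) + Q(3) − 4 = 0 − 9 − 4 = -13, attained at (0, 3).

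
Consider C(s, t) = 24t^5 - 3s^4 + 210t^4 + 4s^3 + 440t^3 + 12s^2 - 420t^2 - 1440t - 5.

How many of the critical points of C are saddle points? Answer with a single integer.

6

C separates as a function of s plus a function of t, so ∇C=0 decouples.
∂C/∂s = -12s(s - 2)(s + 1) = 0 at s ∈ {-1, 0, 2}; ∂C/∂t = 120(t - 1)(t + 1)(t + 3)(t + 4) = 0 at t ∈ {-4, -3, -1, 1}.
The Hessian is diagonal: diag(C_ss, C_tt). Second derivatives: C_ss(-1)=-36, C_ss(0)=24, C_ss(2)=-72; C_tt(-4)=-1800, C_tt(-3)=960, C_tt(-1)=-1440, C_tt(1)=4800.
Saddle points occur where the two diagonal entries have opposite signs: (-1, -3), (-1, 1), (0, -4), (0, -1), (2, -3), (2, 1). Count: 6.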